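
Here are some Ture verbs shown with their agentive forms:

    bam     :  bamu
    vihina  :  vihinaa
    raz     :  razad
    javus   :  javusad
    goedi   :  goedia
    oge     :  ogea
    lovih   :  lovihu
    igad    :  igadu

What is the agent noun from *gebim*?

gebimu

Looking at the final sound of each stem: -ad when the stem ends in a sibilant (*raz*, *javus*); -u when the stem ends in a non-sibilant consonant (*bam*, *lovih*, *igad*); -a when the stem ends in a vowel (*vihina*, *goedi*, *oge*).
*gebim* — final sound /m/ (a non-sibilant consonant) → -u → *gebimu*.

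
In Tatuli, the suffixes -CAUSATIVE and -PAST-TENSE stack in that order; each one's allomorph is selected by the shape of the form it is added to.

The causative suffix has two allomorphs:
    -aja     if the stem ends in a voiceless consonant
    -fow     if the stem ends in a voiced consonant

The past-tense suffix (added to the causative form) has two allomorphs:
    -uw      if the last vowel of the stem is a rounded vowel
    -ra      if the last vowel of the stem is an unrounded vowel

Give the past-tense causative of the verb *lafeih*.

lafeihajara

The final consonant of *lafeih* is /h/, which is voiceless, so the causative suffix is -aja, giving *lafeihaja*.
The causative form *lafeihaja*: last vowel = /a/, an unrounded vowel → -ra → *lafeihajara*.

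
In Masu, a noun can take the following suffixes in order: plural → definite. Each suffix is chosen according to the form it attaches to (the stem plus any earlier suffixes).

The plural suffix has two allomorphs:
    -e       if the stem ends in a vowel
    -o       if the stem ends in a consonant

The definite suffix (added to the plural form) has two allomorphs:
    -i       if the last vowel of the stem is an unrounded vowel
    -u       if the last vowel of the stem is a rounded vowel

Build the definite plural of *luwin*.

luwinou

The final sound of *luwin* is /n/, which is a consonant, so the plural suffix is -o, giving *luwino*.
The plural form *luwino* — last vowel /o/ (a rounded vowel) → -u → *luwinou*.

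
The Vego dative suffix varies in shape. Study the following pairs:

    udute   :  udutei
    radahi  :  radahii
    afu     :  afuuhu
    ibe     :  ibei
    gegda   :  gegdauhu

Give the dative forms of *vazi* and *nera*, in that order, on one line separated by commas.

Looking at the last vowel of each stem: -i when the last vowel of the stem is a front vowel (*udute*, *radahi*, *ibe*); -uhu when the last vowel of the stem is a back vowel (*afu*, *gegda*).
Since the last vowel of *vazi* is /i/ (a front vowel), it takes -i, giving *vazii*.
The last vowel of *nera* is /a/, which is a back vowel, so the suffix is -uhu, giving *nerauhu*.

vazii, nerauhu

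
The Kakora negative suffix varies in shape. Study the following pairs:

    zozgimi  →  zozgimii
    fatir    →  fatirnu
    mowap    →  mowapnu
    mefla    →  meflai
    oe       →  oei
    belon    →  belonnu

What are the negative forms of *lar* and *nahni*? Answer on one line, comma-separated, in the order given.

larnu, nahnii

The alternation tracks the final sound of the stem — -nu when the stem ends in a consonant (*fatir*, *mowap*, *belon*); -i when the stem ends in a vowel (*zozgimi*, *mefla*, *oe*).
The final sound of *lar* is /r/, which is a consonant, so the suffix is -nu, giving *larnu*.
*nahni* — final sound /i/ (a vowel) → -i → *nahnii*.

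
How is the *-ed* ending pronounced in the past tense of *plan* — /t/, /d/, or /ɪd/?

/d/

The stem *plan* ends in a voiced sound other than /d/.
The -ed suffix is realized as /ɪd/ after /t, d/; as /t/ after other voiceless consonants; and as /d/ after other voiced sounds.
So -ed on *plan* is pronounced /d/.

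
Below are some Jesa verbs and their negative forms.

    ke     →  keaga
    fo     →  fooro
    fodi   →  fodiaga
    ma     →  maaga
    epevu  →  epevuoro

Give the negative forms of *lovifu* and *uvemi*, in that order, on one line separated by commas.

lovifuoro, uvemiaga

The pattern is rounding harmony: -oro when the last vowel of the stem is a rounded vowel (*fo*, *epevu*); -aga when the last vowel of the stem is an unrounded vowel (*ke*, *fodi*, *ma*).
*lovifu*: last vowel = /u/, a rounded vowel → -oro → *lovifuoro*.
*uvemi* — last vowel /i/ (an unrounded vowel) → -aga → *uvemiaga*.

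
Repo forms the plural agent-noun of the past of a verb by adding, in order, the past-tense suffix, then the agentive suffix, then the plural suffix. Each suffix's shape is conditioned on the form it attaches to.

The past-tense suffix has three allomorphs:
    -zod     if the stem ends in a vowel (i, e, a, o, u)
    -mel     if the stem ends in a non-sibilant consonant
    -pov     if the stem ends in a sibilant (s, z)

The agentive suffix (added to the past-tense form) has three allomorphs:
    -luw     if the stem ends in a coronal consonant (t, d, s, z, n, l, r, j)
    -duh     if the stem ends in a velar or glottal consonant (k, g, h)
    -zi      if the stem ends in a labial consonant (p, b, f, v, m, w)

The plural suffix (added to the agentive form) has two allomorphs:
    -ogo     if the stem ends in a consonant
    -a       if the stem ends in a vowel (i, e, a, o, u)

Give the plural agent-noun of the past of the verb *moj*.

mojmelluwogo

Since the final sound of *moj* is /j/ (a non-sibilant consonant), it takes -mel, giving *mojmel*.
The final consonant of the past-tense form *mojmel* is /l/, which is coronal, so the agentive suffix is -luw, giving *mojmelluw*.
The final sound of the agentive form *mojmelluw* is /w/, which is a consonant, so the plural suffix is -ogo, giving *mojmelluwogo*.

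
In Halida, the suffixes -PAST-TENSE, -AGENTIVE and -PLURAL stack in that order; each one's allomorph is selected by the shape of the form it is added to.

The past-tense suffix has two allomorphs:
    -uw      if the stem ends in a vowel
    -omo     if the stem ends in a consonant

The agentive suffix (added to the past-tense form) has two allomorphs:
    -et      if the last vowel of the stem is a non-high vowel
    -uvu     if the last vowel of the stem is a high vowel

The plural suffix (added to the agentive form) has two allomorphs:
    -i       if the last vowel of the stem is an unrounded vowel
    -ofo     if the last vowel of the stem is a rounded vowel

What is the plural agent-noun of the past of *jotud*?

jotudomoeti

The final sound of *jotud* is /d/, which is a consonant, so the past-tense suffix is -omo, giving *jotudomo*.
The last vowel of the past-tense form *jotudomo* is /o/, which is a non-high vowel, so the agentive suffix is -et, giving *jotudomoet*.
Since the last vowel of the agentive form *jotudomoet* is /e/ (an unrounded vowel), it takes -i, giving *jotudomoeti*.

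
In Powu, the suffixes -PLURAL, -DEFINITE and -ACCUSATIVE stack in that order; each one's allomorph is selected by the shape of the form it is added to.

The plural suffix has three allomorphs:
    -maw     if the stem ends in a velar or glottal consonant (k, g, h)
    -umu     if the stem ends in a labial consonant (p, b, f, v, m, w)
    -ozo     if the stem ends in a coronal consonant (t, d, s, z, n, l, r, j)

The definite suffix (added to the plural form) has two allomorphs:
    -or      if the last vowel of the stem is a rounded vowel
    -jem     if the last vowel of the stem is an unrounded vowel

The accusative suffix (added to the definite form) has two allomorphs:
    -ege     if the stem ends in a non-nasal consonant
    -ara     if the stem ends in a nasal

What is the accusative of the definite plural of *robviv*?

robvivumuorege

The final consonant of *robviv* is /v/, which is labial, so the plural suffix is -umu, giving *robvivumu*.
The plural form *robvivumu* — last vowel /u/ (a rounded vowel) → -or → *robvivumuor*.
The definite form *robvivumuor*: final consonant = /r/, non-nasal → -ege → *robvivumuorege*.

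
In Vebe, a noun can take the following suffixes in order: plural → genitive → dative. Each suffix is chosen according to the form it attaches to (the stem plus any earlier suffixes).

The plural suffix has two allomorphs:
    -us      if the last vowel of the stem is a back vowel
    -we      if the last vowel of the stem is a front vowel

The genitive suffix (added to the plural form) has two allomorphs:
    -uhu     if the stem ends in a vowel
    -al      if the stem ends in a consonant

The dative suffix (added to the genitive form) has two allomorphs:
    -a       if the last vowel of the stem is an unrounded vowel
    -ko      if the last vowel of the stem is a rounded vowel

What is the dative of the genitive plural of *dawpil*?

Since the last vowel of *dawpil* is /i/ (a front vowel), it takes -we, giving *dawpilwe*.
The plural form *dawpilwe* — final sound /e/ (a vowel) → -uhu → *dawpilweuhu*.
The genitive form *dawpilweuhu*: last vowel = /u/, a rounded vowel → -ko → *dawpilweuhuko*.

dawpilweuhuko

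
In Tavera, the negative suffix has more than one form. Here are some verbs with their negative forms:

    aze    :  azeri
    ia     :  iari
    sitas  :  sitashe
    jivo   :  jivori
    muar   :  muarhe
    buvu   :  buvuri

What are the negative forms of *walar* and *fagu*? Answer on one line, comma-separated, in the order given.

walarhe, faguri

Looking at the final sound of each stem: -he when the stem ends in a consonant (*sitas*, *muar*); -ri when the stem ends in a vowel (*aze*, *ia*, *jivo*, *buvu*).
Since the final sound of *walar* is /r/ (a consonant), it takes -he, giving *walarhe*.
*fagu*: final sound = /u/, a vowel → -ri → *faguri*.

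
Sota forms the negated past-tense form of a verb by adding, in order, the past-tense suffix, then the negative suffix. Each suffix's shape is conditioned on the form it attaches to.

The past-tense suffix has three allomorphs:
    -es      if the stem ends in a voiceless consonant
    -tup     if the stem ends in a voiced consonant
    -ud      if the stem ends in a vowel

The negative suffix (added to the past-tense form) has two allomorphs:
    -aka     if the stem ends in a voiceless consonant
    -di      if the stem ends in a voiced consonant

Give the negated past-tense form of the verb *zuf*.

*zuf*: final sound = /f/, a voiceless consonant → -es → *zufes*.
The past-tense form *zufes* — final consonant /s/ (voiceless) → -aka → *zufesaka*.

zufesaka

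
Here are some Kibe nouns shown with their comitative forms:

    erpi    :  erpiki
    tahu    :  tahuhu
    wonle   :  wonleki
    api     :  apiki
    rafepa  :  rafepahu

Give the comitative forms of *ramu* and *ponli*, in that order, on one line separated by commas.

ramuhu, ponliki

The alternation tracks the last vowel of the stem — -ki when the last vowel of the stem is a front vowel (*erpi*, *wonle*, *api*); -hu when the last vowel of the stem is a back vowel (*tahu*, *rafepa*).
*ramu*: last vowel = /u/, a back vowel → -hu → *ramuhu*.
*ponli* — last vowel /i/ (a front vowel) → -ki → *ponliki*.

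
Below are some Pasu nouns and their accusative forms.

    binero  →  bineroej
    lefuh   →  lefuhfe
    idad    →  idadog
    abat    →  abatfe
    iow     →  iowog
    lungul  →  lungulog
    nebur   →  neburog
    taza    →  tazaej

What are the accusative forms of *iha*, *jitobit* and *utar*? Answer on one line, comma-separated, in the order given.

ihaej, jitobitfe, utarog

The alternation tracks the final sound of the stem — -fe when the stem ends in a voiceless consonant (*lefuh*, *abat*); -og when the stem ends in a voiced consonant (*idad*, *iow*, *lungul*, *nebur*); -ej when the stem ends in a vowel (*binero*, *taza*).
Since the final sound of *iha* is /a/ (a vowel), it takes -ej, giving *ihaej*.
*jitobit*: final sound = /t/, a voiceless consonant → -fe → *jitobitfe*.
The final sound of *utar* is /r/, which is a voiced consonant, so the suffix is -og, giving *utarog*.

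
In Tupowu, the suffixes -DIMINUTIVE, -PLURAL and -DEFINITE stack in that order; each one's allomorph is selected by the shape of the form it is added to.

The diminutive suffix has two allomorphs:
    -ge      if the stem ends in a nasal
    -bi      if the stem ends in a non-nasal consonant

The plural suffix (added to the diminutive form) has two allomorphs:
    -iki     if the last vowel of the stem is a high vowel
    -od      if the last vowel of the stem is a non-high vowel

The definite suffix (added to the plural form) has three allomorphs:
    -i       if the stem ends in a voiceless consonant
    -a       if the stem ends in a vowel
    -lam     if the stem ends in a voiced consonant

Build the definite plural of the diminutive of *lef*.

*lef*: final consonant = /f/, non-nasal → -bi → *lefbi*.
The diminutive form *lefbi*: last vowel = /i/, a high vowel → -iki → *lefbiiki*.
Since the final sound of the plural form *lefbiiki* is /i/ (a vowel), it takes -a, giving *lefbiikia*.

lefbiikia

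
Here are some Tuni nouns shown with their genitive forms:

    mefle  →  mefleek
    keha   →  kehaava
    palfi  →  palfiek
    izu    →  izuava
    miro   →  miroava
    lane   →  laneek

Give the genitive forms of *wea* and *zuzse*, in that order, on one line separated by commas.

The suffix is conditioned by the last vowel: -ek when the last vowel of the stem is a front vowel (*mefle*, *palfi*, *lane*); -ava when the last vowel of the stem is a back vowel (*keha*, *izu*, *miro*).
The last vowel of *wea* is /a/, which is a back vowel, so the suffix is -ava, giving *weaava*.
The last vowel of *zuzse* is /e/, which is a front vowel, so the suffix is -ek, giving *zuzseek*.

weaava, zuzseek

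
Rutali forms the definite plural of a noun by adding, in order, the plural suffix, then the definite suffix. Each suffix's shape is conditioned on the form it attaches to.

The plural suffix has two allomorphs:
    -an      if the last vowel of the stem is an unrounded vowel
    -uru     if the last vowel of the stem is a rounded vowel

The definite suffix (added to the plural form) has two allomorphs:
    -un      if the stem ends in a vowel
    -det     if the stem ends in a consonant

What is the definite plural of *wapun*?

The last vowel of *wapun* is /u/, which is a rounded vowel, so the plural suffix is -uru, giving *wapunuru*.
The plural form *wapunuru* — final sound /u/ (a vowel) → -un → *wapunuruun*.

wapunuruun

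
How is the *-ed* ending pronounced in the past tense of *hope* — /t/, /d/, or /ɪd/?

/t/

The stem *hope* ends in a voiceless consonant other than /t/.
The -ed suffix is realized as /ɪd/ after /t, d/; as /t/ after other voiceless consonants; and as /d/ after other voiced sounds.
So -ed on *hope* is pronounced /t/.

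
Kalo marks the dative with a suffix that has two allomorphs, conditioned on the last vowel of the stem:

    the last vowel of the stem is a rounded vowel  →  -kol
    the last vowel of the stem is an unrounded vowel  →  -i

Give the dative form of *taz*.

*taz*: last vowel = /a/, an unrounded vowel → -i → *tazi*.

tazi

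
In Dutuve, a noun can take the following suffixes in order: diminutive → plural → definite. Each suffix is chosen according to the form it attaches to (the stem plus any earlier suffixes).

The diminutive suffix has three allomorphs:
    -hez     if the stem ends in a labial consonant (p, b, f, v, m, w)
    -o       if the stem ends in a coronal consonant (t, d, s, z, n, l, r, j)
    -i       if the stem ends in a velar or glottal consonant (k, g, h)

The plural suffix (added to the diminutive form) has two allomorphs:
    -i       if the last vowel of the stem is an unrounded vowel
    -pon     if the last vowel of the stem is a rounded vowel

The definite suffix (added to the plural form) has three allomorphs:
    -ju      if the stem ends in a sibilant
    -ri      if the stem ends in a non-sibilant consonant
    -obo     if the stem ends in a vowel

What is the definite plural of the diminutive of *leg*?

legiiobo

*leg*: final consonant = /g/, velar/glottal → -i → *legi*.
Since the last vowel of the diminutive form *legi* is /i/ (an unrounded vowel), it takes -i, giving *legii*.
Since the final sound of the plural form *legii* is /i/ (a vowel), it takes -obo, giving *legiiobo*.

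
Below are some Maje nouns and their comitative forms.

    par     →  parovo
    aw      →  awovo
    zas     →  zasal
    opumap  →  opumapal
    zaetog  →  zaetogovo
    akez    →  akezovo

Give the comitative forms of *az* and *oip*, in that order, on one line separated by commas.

azovo, oipal

Looking at the final consonant of each stem: -al when the stem ends in a voiceless consonant (*zas*, *opumap*); -ovo when the stem ends in a voiced consonant (*par*, *aw*, *zaetog*, *akez*).
The final consonant of *az* is /z/, which is voiced, so the suffix is -ovo, giving *azovo*.
*oip* — final consonant /p/ (voiceless) → -al → *oipal*.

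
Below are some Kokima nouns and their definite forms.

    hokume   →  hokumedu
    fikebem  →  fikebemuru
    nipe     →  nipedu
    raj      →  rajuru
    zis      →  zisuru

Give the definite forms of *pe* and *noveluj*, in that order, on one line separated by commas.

The pattern is consonant vs. vowel: -uru when the stem ends in a consonant (*fikebem*, *raj*, *zis*); -du when the stem ends in a vowel (*hokume*, *nipe*).
The final sound of *pe* is /e/, which is a vowel, so the suffix is -du, giving *pedu*.
The final sound of *noveluj* is /j/, which is a consonant, so the suffix is -uru, giving *novelujuru*.

pedu, novelujuru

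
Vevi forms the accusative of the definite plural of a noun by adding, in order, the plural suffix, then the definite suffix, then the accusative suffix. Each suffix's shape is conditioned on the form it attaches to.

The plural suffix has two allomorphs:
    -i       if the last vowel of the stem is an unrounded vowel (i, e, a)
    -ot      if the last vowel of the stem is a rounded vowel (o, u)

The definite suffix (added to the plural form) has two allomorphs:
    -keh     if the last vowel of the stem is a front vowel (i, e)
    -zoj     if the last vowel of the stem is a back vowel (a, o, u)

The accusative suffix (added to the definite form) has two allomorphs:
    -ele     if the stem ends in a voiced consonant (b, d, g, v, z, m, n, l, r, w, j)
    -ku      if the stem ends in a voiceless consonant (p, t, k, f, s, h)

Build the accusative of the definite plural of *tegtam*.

tegtamikehku

The last vowel of *tegtam* is /a/, which is an unrounded vowel, so the plural suffix is -i, giving *tegtami*.
The plural form *tegtami* — last vowel /i/ (a front vowel) → -keh → *tegtamikeh*.
The definite form *tegtamikeh* — final consonant /h/ (voiceless) → -ku → *tegtamikehku*.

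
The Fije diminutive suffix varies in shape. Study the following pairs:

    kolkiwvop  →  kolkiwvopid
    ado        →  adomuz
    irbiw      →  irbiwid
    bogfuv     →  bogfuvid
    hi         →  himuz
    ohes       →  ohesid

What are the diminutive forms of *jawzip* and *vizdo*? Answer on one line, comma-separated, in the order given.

jawzipid, vizdomuz

Looking at the final sound of each stem: -id when the stem ends in a consonant (*kolkiwvop*, *irbiw*, *bogfuv*, *ohes*); -muz when the stem ends in a vowel (*ado*, *hi*).
*jawzip*: final sound = /p/, a consonant → -id → *jawzipid*.
Since the final sound of *vizdo* is /o/ (a vowel), it takes -muz, giving *vizdomuz*.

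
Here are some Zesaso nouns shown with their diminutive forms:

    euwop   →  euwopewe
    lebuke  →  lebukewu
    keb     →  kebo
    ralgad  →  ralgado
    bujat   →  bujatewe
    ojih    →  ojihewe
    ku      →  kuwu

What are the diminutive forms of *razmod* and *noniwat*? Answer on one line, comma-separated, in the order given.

razmodo, noniwatewe

Looking at the final sound of each stem: -ewe when the stem ends in a voiceless consonant (*euwop*, *bujat*, *ojih*); -o when the stem ends in a voiced consonant (*keb*, *ralgad*); -wu when the stem ends in a vowel (*lebuke*, *ku*).
*razmod*: final sound = /d/, a voiced consonant → -o → *razmodo*.
*noniwat*: final sound = /t/, a voiceless consonant → -ewe → *noniwatewe*.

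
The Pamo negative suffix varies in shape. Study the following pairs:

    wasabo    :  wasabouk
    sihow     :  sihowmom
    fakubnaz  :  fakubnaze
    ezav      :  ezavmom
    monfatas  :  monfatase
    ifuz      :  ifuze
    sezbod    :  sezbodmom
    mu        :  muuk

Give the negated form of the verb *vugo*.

vugouk

The alternation tracks the final sound of the stem — -e when the stem ends in a sibilant (*fakubnaz*, *monfatas*, *ifuz*); -mom when the stem ends in a non-sibilant consonant (*sihow*, *ezav*, *sezbod*); -uk when the stem ends in a vowel (*wasabo*, *mu*).
*vugo*: final sound = /o/, a vowel → -uk → *vugouk*.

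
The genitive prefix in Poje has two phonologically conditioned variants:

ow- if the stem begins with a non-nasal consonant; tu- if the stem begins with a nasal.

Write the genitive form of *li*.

owli

Since the first consonant of *li* is /l/ (non-nasal), it takes ow-, giving *owli*.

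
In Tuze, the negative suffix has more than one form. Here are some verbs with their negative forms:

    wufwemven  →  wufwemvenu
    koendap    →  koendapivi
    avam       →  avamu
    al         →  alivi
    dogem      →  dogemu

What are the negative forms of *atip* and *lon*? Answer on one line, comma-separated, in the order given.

Looking at the final consonant of each stem: -u when the stem ends in a nasal (*wufwemven*, *avam*, *dogem*); -ivi when the stem ends in a non-nasal consonant (*koendap*, *al*).
Since the final consonant of *atip* is /p/ (non-nasal), it takes -ivi, giving *atipivi*.
The final consonant of *lon* is /n/, which is a nasal, so the suffix is -u, giving *lonu*.

atipivi, lonu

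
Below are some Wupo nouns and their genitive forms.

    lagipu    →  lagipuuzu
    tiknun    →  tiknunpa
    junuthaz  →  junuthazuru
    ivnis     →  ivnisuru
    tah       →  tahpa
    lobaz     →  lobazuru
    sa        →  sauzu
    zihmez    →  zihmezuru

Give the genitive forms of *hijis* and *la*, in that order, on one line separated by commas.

The pattern is sibilance of the final sound: -uru when the stem ends in a sibilant (*junuthaz*, *ivnis*, *lobaz*, *zihmez*); -pa when the stem ends in a non-sibilant consonant (*tiknun*, *tah*); -uzu when the stem ends in a vowel (*lagipu*, *sa*).
*hijis* — final sound /s/ (a sibilant) → -uru → *hijisuru*.
The final sound of *la* is /a/, which is a vowel, so the suffix is -uzu, giving *lauzu*.

hijisuru, lauzu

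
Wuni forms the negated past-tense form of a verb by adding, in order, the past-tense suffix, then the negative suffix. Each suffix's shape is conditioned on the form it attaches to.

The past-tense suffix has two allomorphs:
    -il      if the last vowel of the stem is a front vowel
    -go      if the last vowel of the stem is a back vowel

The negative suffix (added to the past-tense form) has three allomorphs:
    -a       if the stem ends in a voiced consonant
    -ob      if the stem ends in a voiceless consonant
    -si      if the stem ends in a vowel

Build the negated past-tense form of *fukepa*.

*fukepa* — last vowel /a/ (a back vowel) → -go → *fukepago*.
The past-tense form *fukepago* — final sound /o/ (a vowel) → -si → *fukepagosi*.

fukepagosi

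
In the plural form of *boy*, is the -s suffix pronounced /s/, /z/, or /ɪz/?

/z/

The stem *boy* ends in a voiced non-sibilant sound.
The plural suffix surfaces as /ɪz/ after sibilants, /s/ after other voiceless consonants, and /z/ after other voiced sounds.
So the plural -s on *boy* is pronounced /z/.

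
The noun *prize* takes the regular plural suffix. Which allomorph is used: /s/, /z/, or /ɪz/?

The stem *prize* ends in a sibilant (/s, z, ʃ, ʒ, tʃ, dʒ/).
The plural suffix surfaces as /ɪz/ after sibilants, /s/ after other voiceless consonants, and /z/ after other voiced sounds.
So the plural -s on *prize* is pronounced /ɪz/.

/ɪz/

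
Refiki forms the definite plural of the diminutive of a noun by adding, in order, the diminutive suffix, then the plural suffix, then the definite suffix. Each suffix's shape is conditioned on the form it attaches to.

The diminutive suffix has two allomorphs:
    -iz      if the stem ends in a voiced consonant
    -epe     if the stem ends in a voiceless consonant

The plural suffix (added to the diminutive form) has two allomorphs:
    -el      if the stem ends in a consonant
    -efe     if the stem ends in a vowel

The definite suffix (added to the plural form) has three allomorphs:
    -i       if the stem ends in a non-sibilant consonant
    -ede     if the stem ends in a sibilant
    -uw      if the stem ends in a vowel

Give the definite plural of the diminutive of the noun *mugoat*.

mugoatepeefeuw

*mugoat*: final consonant = /t/, voiceless → -epe → *mugoatepe*.
Since the final sound of the diminutive form *mugoatepe* is /e/ (a vowel), it takes -efe, giving *mugoatepeefe*.
The plural form *mugoatepeefe*: final sound = /e/, a vowel → -uw → *mugoatepeefeuw*.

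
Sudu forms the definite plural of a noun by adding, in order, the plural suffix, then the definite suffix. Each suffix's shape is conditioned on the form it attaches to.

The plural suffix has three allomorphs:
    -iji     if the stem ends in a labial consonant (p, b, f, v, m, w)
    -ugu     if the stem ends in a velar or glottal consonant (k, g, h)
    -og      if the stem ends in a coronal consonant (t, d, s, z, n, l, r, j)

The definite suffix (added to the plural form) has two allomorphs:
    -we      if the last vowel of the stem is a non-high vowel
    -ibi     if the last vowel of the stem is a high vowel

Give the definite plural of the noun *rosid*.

*rosid* — final consonant /d/ (coronal) → -og → *rosidog*.
The last vowel of the plural form *rosidog* is /o/, which is a non-high vowel, so the definite suffix is -we, giving *rosidogwe*.

rosidogwe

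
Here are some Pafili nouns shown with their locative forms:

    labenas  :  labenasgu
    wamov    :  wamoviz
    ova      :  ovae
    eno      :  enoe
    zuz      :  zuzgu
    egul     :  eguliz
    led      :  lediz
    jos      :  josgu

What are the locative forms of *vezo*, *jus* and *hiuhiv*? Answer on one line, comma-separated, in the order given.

vezoe, jusgu, hiuhiviz

The alternation tracks the final sound of the stem — -gu when the stem ends in a sibilant (*labenas*, *zuz*, *jos*); -iz when the stem ends in a non-sibilant consonant (*wamov*, *egul*, *led*); -e when the stem ends in a vowel (*ova*, *eno*).
*vezo*: final sound = /o/, a vowel → -e → *vezoe*.
The final sound of *jus* is /s/, which is a sibilant, so the suffix is -gu, giving *jusgu*.
*hiuhiv* — final sound /v/ (a non-sibilant consonant) → -iz → *hiuhiviz*.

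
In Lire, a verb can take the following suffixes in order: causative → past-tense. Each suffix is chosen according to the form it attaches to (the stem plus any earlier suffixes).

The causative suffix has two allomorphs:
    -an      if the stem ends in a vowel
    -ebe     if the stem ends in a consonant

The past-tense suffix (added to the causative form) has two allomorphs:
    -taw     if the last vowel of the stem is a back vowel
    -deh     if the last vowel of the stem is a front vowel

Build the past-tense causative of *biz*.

bizebedeh

*biz*: final sound = /z/, a consonant → -ebe → *bizebe*.
Since the last vowel of the causative form *bizebe* is /e/ (a front vowel), it takes -deh, giving *bizebedeh*.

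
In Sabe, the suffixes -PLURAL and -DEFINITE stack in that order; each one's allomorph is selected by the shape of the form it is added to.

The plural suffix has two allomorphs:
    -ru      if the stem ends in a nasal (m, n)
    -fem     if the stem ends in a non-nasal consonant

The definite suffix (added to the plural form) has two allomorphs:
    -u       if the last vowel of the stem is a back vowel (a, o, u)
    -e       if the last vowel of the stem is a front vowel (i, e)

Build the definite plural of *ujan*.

*ujan*: final consonant = /n/, a nasal → -ru → *ujanru*.
The plural form *ujanru*: last vowel = /u/, a back vowel → -u → *ujanruu*.

ujanruu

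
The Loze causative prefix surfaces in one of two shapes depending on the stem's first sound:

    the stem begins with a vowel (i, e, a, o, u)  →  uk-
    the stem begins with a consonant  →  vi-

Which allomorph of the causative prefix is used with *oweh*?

uk-

The first sound of *oweh* is /o/, which is a vowel, so the prefix is uk-.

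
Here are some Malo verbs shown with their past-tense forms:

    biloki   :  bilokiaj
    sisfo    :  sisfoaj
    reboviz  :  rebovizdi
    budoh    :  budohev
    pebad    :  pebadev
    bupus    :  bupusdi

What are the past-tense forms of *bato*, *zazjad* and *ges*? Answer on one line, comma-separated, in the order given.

batoaj, zazjadev, gesdi

The alternation tracks the final sound of the stem — -di when the stem ends in a sibilant (*reboviz*, *bupus*); -ev when the stem ends in a non-sibilant consonant (*budoh*, *pebad*); -aj when the stem ends in a vowel (*biloki*, *sisfo*).
Since the final sound of *bato* is /o/ (a vowel), it takes -aj, giving *batoaj*.
*zazjad* — final sound /d/ (a non-sibilant consonant) → -ev → *zazjadev*.
*ges* — final sound /s/ (a sibilant) → -di → *gesdi*.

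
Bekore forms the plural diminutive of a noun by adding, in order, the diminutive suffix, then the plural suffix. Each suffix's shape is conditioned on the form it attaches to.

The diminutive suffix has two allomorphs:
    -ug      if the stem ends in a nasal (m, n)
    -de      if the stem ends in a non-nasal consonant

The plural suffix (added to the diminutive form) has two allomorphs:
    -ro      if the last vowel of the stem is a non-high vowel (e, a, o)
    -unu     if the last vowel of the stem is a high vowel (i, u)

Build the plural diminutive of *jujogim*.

*jujogim* — final consonant /m/ (a nasal) → -ug → *jujogimug*.
The last vowel of the diminutive form *jujogimug* is /u/, which is a high vowel, so the plural suffix is -unu, giving *jujogimugunu*.

jujogimugunu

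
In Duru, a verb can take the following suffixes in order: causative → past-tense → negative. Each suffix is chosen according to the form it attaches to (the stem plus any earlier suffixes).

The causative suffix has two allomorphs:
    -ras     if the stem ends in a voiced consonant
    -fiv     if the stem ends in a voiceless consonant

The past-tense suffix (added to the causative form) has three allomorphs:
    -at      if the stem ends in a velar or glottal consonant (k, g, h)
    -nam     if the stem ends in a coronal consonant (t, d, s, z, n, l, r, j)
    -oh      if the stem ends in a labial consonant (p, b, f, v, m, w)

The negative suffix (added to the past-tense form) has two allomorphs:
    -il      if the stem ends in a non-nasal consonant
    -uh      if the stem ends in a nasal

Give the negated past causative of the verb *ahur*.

ahurrasnamuh

*ahur*: final consonant = /r/, voiced → -ras → *ahurras*.
Since the final consonant of the causative form *ahurras* is /s/ (coronal), it takes -nam, giving *ahurrasnam*.
Since the final consonant of the past-tense form *ahurrasnam* is /m/ (a nasal), it takes -uh, giving *ahurrasnamuh*.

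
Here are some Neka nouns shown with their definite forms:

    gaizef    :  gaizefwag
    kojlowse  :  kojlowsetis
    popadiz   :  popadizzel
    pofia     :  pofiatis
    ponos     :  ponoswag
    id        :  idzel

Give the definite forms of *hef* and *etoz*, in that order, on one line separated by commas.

The suffix is conditioned by the final sound: -wag when the stem ends in a voiceless consonant (*gaizef*, *ponos*); -zel when the stem ends in a voiced consonant (*popadiz*, *id*); -tis when the stem ends in a vowel (*kojlowse*, *pofia*).
Since the final sound of *hef* is /f/ (a voiceless consonant), it takes -wag, giving *hefwag*.
Since the final sound of *etoz* is /z/ (a voiced consonant), it takes -zel, giving *etozzel*.

hefwag, etozzel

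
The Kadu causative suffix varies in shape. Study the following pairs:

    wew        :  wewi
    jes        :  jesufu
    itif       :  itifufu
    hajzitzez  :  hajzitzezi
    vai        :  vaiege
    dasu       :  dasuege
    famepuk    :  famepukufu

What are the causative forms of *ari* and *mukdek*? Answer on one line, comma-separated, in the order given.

Looking at the final sound of each stem: -ufu when the stem ends in a voiceless consonant (*jes*, *itif*, *famepuk*); -i when the stem ends in a voiced consonant (*wew*, *hajzitzez*); -ege when the stem ends in a vowel (*vai*, *dasu*).
The final sound of *ari* is /i/, which is a vowel, so the suffix is -ege, giving *ariege*.
*mukdek* — final sound /k/ (a voiceless consonant) → -ufu → *mukdekufu*.

ariege, mukdekufu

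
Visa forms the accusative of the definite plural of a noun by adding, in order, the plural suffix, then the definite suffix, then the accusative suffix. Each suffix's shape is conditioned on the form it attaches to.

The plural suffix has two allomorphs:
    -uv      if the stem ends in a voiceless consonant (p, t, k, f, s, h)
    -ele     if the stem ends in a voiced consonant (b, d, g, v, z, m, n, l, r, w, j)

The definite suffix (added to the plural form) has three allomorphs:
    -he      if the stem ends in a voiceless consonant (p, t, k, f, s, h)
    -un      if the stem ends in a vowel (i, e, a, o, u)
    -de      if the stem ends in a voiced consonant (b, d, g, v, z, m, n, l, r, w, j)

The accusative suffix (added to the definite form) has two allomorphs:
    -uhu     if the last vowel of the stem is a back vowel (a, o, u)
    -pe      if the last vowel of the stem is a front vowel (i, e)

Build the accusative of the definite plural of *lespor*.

lesporeleunuhu

*lespor* — final consonant /r/ (voiced) → -ele → *lesporele*.
The final sound of the plural form *lesporele* is /e/, which is a vowel, so the definite suffix is -un, giving *lesporeleun*.
The definite form *lesporeleun* — last vowel /u/ (a back vowel) → -uhu → *lesporeleunuhu*.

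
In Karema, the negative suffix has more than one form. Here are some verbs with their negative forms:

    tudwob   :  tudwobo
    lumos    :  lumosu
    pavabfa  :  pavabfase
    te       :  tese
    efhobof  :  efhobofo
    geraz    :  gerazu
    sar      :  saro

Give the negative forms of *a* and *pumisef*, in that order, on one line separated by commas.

ase, pumisefo

The pattern is sibilance of the final sound: -u when the stem ends in a sibilant (*lumos*, *geraz*); -o when the stem ends in a non-sibilant consonant (*tudwob*, *efhobof*, *sar*); -se when the stem ends in a vowel (*pavabfa*, *te*).
The final sound of *a* is /a/, which is a vowel, so the suffix is -se, giving *ase*.
*pumisef* — final sound /f/ (a non-sibilant consonant) → -o → *pumisefo*.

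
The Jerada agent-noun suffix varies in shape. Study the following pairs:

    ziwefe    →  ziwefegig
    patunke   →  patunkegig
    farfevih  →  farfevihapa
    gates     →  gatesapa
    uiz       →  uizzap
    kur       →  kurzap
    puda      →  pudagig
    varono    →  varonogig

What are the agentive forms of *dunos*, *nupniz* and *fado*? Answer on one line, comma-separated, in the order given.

The pattern is voicing of the final sound: -apa when the stem ends in a voiceless consonant (*farfevih*, *gates*); -zap when the stem ends in a voiced consonant (*uiz*, *kur*); -gig when the stem ends in a vowel (*ziwefe*, *patunke*, *puda*, *varono*).
*dunos*: final sound = /s/, a voiceless consonant → -apa → *dunosapa*.
The final sound of *nupniz* is /z/, which is a voiced consonant, so the suffix is -zap, giving *nupnizzap*.
The final sound of *fado* is /o/, which is a vowel, so the suffix is -gig, giving *fadogig*.

dunosapa, nupnizzap, fadogig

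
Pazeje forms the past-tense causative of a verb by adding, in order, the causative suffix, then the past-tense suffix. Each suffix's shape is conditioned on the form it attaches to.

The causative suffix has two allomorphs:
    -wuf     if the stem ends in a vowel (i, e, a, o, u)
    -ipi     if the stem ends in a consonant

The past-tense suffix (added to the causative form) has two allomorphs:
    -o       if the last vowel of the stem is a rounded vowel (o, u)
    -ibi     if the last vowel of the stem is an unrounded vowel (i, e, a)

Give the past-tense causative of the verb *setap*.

The final sound of *setap* is /p/, which is a consonant, so the causative suffix is -ipi, giving *setapipi*.
The causative form *setapipi*: last vowel = /i/, an unrounded vowel → -ibi → *setapipiibi*.

setapipiibi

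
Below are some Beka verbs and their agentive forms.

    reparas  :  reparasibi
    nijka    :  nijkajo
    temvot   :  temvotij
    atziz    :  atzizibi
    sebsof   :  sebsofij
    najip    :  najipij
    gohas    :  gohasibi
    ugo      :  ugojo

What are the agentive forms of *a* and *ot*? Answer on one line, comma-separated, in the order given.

ajo, otij

The pattern is sibilance of the final sound: -ibi when the stem ends in a sibilant (*reparas*, *atziz*, *gohas*); -ij when the stem ends in a non-sibilant consonant (*temvot*, *sebsof*, *najip*); -jo when the stem ends in a vowel (*nijka*, *ugo*).
The final sound of *a* is /a/, which is a vowel, so the suffix is -jo, giving *ajo*.
The final sound of *ot* is /t/, which is a non-sibilant consonant, so the suffix is -ij, giving *otij*.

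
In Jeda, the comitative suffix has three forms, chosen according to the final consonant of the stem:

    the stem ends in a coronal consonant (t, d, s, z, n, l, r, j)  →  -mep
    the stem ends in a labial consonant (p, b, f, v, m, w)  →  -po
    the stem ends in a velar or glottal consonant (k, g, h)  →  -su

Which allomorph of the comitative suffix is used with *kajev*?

The final consonant of *kajev* is /v/, which is labial, so the suffix is -po.

-po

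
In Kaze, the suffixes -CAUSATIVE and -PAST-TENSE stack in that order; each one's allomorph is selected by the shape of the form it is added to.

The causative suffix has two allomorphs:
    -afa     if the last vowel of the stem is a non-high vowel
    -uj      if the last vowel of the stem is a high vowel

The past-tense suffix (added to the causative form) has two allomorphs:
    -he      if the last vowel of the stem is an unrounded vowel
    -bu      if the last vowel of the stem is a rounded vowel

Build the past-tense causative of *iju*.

ijuujbu

The last vowel of *iju* is /u/, which is a high vowel, so the causative suffix is -uj, giving *ijuuj*.
The causative form *ijuuj*: last vowel = /u/, a rounded vowel → -bu → *ijuujbu*.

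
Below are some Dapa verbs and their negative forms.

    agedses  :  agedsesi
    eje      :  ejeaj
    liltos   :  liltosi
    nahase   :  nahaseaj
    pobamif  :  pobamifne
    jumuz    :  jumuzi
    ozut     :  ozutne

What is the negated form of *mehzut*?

mehzutne

Looking at the final sound of each stem: -i when the stem ends in a sibilant (*agedses*, *liltos*, *jumuz*); -ne when the stem ends in a non-sibilant consonant (*pobamif*, *ozut*); -aj when the stem ends in a vowel (*eje*, *nahase*).
The final sound of *mehzut* is /t/, which is a non-sibilant consonant, so the suffix is -ne, giving *mehzutne*.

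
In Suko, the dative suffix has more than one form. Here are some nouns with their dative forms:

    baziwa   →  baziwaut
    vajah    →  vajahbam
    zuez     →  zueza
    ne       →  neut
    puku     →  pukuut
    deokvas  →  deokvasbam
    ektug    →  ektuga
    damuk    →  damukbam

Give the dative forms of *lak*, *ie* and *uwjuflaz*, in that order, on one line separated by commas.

Looking at the final sound of each stem: -bam when the stem ends in a voiceless consonant (*vajah*, *deokvas*, *damuk*); -a when the stem ends in a voiced consonant (*zuez*, *ektug*); -ut when the stem ends in a vowel (*baziwa*, *ne*, *puku*).
*lak*: final sound = /k/, a voiceless consonant → -bam → *lakbam*.
*ie* — final sound /e/ (a vowel) → -ut → *ieut*.
*uwjuflaz*: final sound = /z/, a voiced consonant → -a → *uwjuflaza*.

lakbam, ieut, uwjuflaza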